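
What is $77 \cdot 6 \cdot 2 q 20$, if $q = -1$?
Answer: $-18480$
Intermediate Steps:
$77 \cdot 6 \cdot 2 q 20 = 77 \cdot 6 \cdot 2 \left(-1\right) 20 = 77 \cdot 12 \left(-1\right) 20 = 77 \left(-12\right) 20 = \left(-924\right) 20 = -18480$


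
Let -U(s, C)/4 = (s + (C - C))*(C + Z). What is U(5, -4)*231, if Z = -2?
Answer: 27720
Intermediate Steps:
U(s, C) = -4*s*(-2 + C) (U(s, C) = -4*(s + (C - C))*(C - 2) = -4*(s + 0)*(-2 + C) = -4*s*(-2 + C))
U(5, -4)*231 = (4*5*(2 - 1*(-4)))*231 = (4*5*(2 + 4))*231 = (4*5*6)*231 = 120*231 = 27720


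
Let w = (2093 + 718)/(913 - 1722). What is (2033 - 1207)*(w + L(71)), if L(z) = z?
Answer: 45122728/809 ≈ 55776.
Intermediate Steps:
w = -2811/809 (w = 2811/(-809) = 2811*(-1/809) = -2811/809 ≈ -3.4747)
(2033 - 1207)*(w + L(71)) = (2033 - 1207)*(-2811/809 + 71) = 826*(54628/809) = 45122728/809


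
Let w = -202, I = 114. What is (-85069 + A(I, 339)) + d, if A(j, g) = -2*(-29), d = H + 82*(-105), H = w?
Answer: -93823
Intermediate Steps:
H = -202
d = -8812 (d = -202 + 82*(-105) = -202 - 8610 = -8812)
A(j, g) = 58
(-85069 + A(I, 339)) + d = (-85069 + 58) - 8812 = -85011 - 8812 = -93823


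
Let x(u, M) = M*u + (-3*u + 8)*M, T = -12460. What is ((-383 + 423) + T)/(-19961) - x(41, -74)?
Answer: -109294016/19961 ≈ -5475.4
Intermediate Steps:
x(u, M) = M*u + M*(8 - 3*u) (x(u, M) = M*u + (8 - 3*u)*M = M*u + M*(8 - 3*u))
((-383 + 423) + T)/(-19961) - x(41, -74) = ((-383 + 423) - 12460)/(-19961) - 2*(-74)*(4 - 1*41) = (40 - 12460)*(-1/19961) - 2*(-74)*(4 - 41) = -12420*(-1/19961) - 2*(-74)*(-37) = 12420/19961 - 1*5476 = 12420/19961 - 5476 = -109294016/19961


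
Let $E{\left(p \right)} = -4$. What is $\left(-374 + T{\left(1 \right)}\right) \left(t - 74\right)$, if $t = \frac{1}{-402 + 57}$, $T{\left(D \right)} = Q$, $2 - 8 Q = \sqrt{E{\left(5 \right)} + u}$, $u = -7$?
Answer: $\frac{331903}{12} + \frac{25531 i \sqrt{11}}{2760} \approx 27659.0 + 30.68 i$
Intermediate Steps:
$Q = \frac{1}{4} - \frac{i \sqrt{11}}{8}$ ($Q = \frac{1}{4} - \frac{\sqrt{-4 - 7}}{8} = \frac{1}{4} - \frac{\sqrt{-11}}{8} = \frac{1}{4} - \frac{i \sqrt{11}}{8} \approx 0.25 - 0.41458 i$)
$T{\left(D \right)} = \frac{1}{4} - \frac{i \sqrt{11}}{8}$
$t = - \frac{1}{345}$ ($t = \frac{1}{-345} = - \frac{1}{345} \approx -0.0028986$)
$\left(-374 + T{\left(1 \right)}\right) \left(t - 74\right) = \left(-374 + \left(\frac{1}{4} - \frac{i \sqrt{11}}{8}\right)\right) \left(- \frac{1}{345} - 74\right) = \left(- \frac{1495}{4} - \frac{i \sqrt{11}}{8}\right) \left(- \frac{25531}{345}\right) = \frac{331903}{12} + \frac{25531 i \sqrt{11}}{2760}$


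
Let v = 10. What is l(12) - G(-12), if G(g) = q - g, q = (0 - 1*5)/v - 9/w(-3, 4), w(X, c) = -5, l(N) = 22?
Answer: 87/10 ≈ 8.7000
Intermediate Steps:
q = 13/10 (q = (0 - 1*5)/10 - 9/(-5) = (0 - 5)*(⅒) - 9*(-⅕) = -5*⅒ + 9/5 = -½ + 9/5 = 13/10 ≈ 1.3000)
G(g) = 13/10 - g
l(12) - G(-12) = 22 - (13/10 - 1*(-12)) = 22 - (13/10 + 12) = 22 - 1*133/10 = 22 - 133/10 = 87/10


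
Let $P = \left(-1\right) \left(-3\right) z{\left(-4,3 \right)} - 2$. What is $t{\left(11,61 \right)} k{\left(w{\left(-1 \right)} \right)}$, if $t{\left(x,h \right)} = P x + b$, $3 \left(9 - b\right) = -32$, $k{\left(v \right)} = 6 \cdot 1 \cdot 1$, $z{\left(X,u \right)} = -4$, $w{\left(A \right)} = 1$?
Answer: $-806$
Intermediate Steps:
$k{\left(v \right)} = 6$ ($k{\left(v \right)} = 6 \cdot 1 = 6$)
$P = -14$ ($P = \left(-1\right) \left(-3\right) \left(-4\right) - 2 = 3 \left(-4\right) - 2 = -12 - 2 = -14$)
$b = \frac{59}{3}$ ($b = 9 - - \frac{32}{3} = 9 + \frac{32}{3} = \frac{59}{3} \approx 19.667$)
$t{\left(x,h \right)} = \frac{59}{3} - 14 x$ ($t{\left(x,h \right)} = - 14 x + \frac{59}{3} = \frac{59}{3} - 14 x$)
$t{\left(11,61 \right)} k{\left(w{\left(-1 \right)} \right)} = \left(\frac{59}{3} - 154\right) 6 = \left(- \frac{403}{3}\right) 6 = -806$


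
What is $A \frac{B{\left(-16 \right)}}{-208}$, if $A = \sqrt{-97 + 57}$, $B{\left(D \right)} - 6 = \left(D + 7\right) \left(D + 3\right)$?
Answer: $- \frac{123 i \sqrt{10}}{104} \approx - 3.74 i$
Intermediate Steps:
$B{\left(D \right)} = 6 + \left(3 + D\right) \left(7 + D\right)$ ($B{\left(D \right)} = 6 + \left(D + 7\right) \left(D + 3\right) = 6 + \left(7 + D\right) \left(3 + D\right) = 6 + \left(3 + D\right) \left(7 + D\right)$)
$A = 2 i \sqrt{10}$ ($A = \sqrt{-40} = 2 i \sqrt{10} \approx 6.3246 i$)
$A \frac{B{\left(-16 \right)}}{-208} = 2 i \sqrt{10} \frac{27 + \left(-16\right)^{2} + 10 \left(-16\right)}{-208} = 2 i \sqrt{10} \left(27 + 256 - 160\right) \left(- \frac{1}{208}\right) = 2 i \sqrt{10} \cdot 123 \left(- \frac{1}{208}\right) = 2 i \sqrt{10} \left(- \frac{123}{208}\right) = - \frac{123 i \sqrt{10}}{104}$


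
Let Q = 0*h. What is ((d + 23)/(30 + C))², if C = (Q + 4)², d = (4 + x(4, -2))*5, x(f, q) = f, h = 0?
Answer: 3969/2116 ≈ 1.8757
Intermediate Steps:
Q = 0 (Q = 0*0 = 0)
d = 40 (d = (4 + 4)*5 = 8*5 = 40)
C = 16 (C = (0 + 4)² = 4² = 16)
((d + 23)/(30 + C))² = ((40 + 23)/(30 + 16))² = (63/46)² = 3969/2116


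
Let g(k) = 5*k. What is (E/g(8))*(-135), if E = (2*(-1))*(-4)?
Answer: -27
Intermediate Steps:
E = 8 (E = -2*(-4) = 8)
(E/g(8))*(-135) = (8/((5*8)))*(-135) = (8/40)*(-135) = (8*(1/40))*(-135) = (⅕)*(-135) = -27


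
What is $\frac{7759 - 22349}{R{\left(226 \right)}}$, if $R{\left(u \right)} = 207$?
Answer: $- \frac{14590}{207} \approx -70.483$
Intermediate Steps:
$\frac{7759 - 22349}{R{\left(226 \right)}} = \frac{7759 - 22349}{207} = \left(7759 - 22349\right) \frac{1}{207} = \left(-14590\right) \frac{1}{207} = - \frac{14590}{207}$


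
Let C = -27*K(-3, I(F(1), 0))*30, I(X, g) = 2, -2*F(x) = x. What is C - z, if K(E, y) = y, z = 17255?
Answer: -18875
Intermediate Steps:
F(x) = -x/2
C = -1620 (C = -27*2*30 = -54*30 = -1620)
C - z = -1620 - 1*17255 = -1620 - 17255 = -18875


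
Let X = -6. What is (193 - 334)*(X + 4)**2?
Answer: -564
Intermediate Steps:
(193 - 334)*(X + 4)**2 = (193 - 334)*(-6 + 4)**2 = -141*(-2)**2 = -141*4 = -564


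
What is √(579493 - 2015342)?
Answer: I*√1435849 ≈ 1198.3*I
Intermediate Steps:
√(579493 - 2015342) = √(-1435849) = I*√1435849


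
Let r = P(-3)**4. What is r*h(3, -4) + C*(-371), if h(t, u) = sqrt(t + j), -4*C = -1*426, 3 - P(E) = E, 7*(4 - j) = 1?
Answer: -79023/2 + 5184*sqrt(21)/7 ≈ -36118.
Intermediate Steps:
j = 27/7 (j = 4 - 1/7*1 = 4 - 1/7 = 27/7 ≈ 3.8571)
P(E) = 3 - E
C = 213/2 (C = -(-1)*426/4 = -1/4*(-426) = 213/2 ≈ 106.50)
h(t, u) = sqrt(27/7 + t) (h(t, u) = sqrt(t + 27/7) = sqrt(27/7 + t))
r = 1296 (r = (3 - 1*(-3))**4 = (3 + 3)**4 = 6**4 = 1296)
r*h(3, -4) + C*(-371) = 1296*(sqrt(189 + 49*3)/7) + (213/2)*(-371) = 1296*(sqrt(189 + 147)/7) - 79023/2 = 1296*(sqrt(336)/7) - 79023/2 = 1296*((4*sqrt(21))/7) - 79023/2 = 1296*(4*sqrt(21)/7) - 79023/2 = 5184*sqrt(21)/7 - 79023/2 = -79023/2 + 5184*sqrt(21)/7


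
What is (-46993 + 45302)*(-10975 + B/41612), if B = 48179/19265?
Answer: 14877697948974811/801655180 ≈ 1.8559e+7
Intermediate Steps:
B = 48179/19265 (B = 48179*(1/19265) = 48179/19265 ≈ 2.5009)
(-46993 + 45302)*(-10975 + B/41612) = (-46993 + 45302)*(-10975 + (48179/19265)/41612) = -1691*(-10975 + (48179/19265)*(1/41612)) = -1691*(-10975 + 48179/801655180) = -1691*(-8798165552321/801655180) = 14877697948974811/801655180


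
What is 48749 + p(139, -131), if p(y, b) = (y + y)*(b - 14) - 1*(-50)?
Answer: 8489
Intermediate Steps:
p(y, b) = 50 + 2*y*(-14 + b) (p(y, b) = (2*y)*(-14 + b) + 50 = 2*y*(-14 + b) + 50 = 50 + 2*y*(-14 + b))
48749 + p(139, -131) = 48749 + (50 - 28*139 + 2*(-131)*139) = 48749 + (50 - 3892 - 36418) = 48749 - 40260 = 8489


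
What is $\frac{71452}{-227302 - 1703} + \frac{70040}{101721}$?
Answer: $\frac{2923780436}{7764872535} \approx 0.37654$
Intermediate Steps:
$\frac{71452}{-227302 - 1703} + \frac{70040}{101721} = \frac{71452}{-227302 - 1703} + 70040 \cdot \frac{1}{101721} = \frac{71452}{-229005} + \frac{70040}{101721} = 71452 \left(- \frac{1}{229005}\right) + \frac{70040}{101721} = - \frac{71452}{229005} + \frac{70040}{101721} = \frac{2923780436}{7764872535}$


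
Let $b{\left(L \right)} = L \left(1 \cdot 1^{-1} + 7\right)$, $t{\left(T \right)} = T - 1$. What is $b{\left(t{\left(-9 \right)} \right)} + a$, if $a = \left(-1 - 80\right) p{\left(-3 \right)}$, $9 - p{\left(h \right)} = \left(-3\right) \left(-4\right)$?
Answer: $163$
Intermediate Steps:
$p{\left(h \right)} = -3$ ($p{\left(h \right)} = 9 - \left(-3\right) \left(-4\right) = 9 - 12 = -3$)
$a = 243$ ($a = \left(-1 - 80\right) \left(-3\right) = \left(-81\right) \left(-3\right) = 243$)
$t{\left(T \right)} = -1 + T$ ($t{\left(T \right)} = T - 1 = -1 + T$)
$b{\left(L \right)} = 8 L$ ($b{\left(L \right)} = L \left(1 \cdot 1 + 7\right) = L \left(1 + 7\right) = L 8 = 8 L$)
$b{\left(t{\left(-9 \right)} \right)} + a = 8 \left(-1 - 9\right) + 243 = 8 \left(-10\right) + 243 = -80 + 243 = 163$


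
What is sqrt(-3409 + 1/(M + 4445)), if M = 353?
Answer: I*sqrt(78477916038)/4798 ≈ 58.387*I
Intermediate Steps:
sqrt(-3409 + 1/(M + 4445)) = sqrt(-3409 + 1/(353 + 4445)) = sqrt(-3409 + 1/4798) = sqrt(-16356381/4798) = I*sqrt(78477916038)/4798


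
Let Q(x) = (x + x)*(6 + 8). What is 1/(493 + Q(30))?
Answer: 1/1333 ≈ 0.00075019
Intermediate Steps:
Q(x) = 28*x (Q(x) = (2*x)*14 = 28*x)
1/(493 + Q(30)) = 1/(493 + 28*30) = 1/(493 + 840) = 1/1333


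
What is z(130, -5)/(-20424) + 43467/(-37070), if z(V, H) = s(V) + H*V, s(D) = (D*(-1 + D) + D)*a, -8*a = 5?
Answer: -6842357/10972720 ≈ -0.62358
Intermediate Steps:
a = -5/8 (a = -1/8*5 = -5/8 ≈ -0.62500)
s(D) = -5*D/8 - 5*D*(-1 + D)/8 (s(D) = (D*(-1 + D) + D)*(-5/8) = (D + D*(-1 + D))*(-5/8) = -5*D/8 - 5*D*(-1 + D)/8)
z(V, H) = -5*V**2/8 + H*V
z(130, -5)/(-20424) + 43467/(-37070) = ((1/8)*130*(-5*130 + 8*(-5)))/(-20424) + 43467/(-37070) = ((1/8)*130*(-650 - 40))*(-1/20424) + 43467*(-1/37070) = ((1/8)*130*(-690))*(-1/20424) - 43467/37070 = -22425/2*(-1/20424) - 43467/37070 = 325/592 - 43467/37070 = -6842357/10972720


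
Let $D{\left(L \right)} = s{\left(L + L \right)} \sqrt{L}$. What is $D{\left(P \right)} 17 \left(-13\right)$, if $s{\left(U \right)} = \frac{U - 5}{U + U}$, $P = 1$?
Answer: $\frac{663}{4} \approx 165.75$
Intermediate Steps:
$s{\left(U \right)} = \frac{-5 + U}{2 U}$
$D{\left(L \right)} = \frac{-5 + 2 L}{4 \sqrt{L}}$ ($D{\left(L \right)} = \frac{-5 + \left(L + L\right)}{2 \left(L + L\right)} \sqrt{L} = \frac{-5 + 2 L}{2 \cdot 2 L} \sqrt{L} = \frac{\frac{1}{2 L} \left(-5 + 2 L\right)}{2} \sqrt{L} = \frac{-5 + 2 L}{4 L} \sqrt{L} = \frac{-5 + 2 L}{4 \sqrt{L}}$)
$D{\left(P \right)} 17 \left(-13\right) = \frac{-5 + 2 \cdot 1}{4 \cdot 1} \cdot 17 \left(-13\right) = \frac{1}{4} \cdot 1 \left(-5 + 2\right) 17 \left(-13\right) = \frac{1}{4} \cdot 1 \left(-3\right) 17 \left(-13\right) = \left(- \frac{3}{4}\right) 17 \left(-13\right) = \left(- \frac{51}{4}\right) \left(-13\right) = \frac{663}{4}$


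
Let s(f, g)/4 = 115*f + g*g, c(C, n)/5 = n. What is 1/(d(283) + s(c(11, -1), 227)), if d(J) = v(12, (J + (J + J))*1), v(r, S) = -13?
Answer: 1/203803 ≈ 4.9067e-6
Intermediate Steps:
c(C, n) = 5*n
d(J) = -13
s(f, g) = 4*g² + 460*f (s(f, g) = 4*(115*f + g*g) = 4*(115*f + g²) = 4*(g² + 115*f) = 4*g² + 460*f)
1/(d(283) + s(c(11, -1), 227)) = 1/(-13 + (4*227² + 460*(5*(-1)))) = 1/(-13 + (4*51529 + 460*(-5))) = 1/(-13 + (206116 - 2300)) = 1/(-13 + 203816) = 1/203803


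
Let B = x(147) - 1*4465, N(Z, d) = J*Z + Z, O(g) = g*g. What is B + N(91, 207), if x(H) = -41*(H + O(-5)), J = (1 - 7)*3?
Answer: -13064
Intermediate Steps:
O(g) = g²
J = -18 (J = -6*3 = -18)
x(H) = -1025 - 41*H (x(H) = -41*(H + (-5)²) = -41*(H + 25) = -41*(25 + H) = -1025 - 41*H)
N(Z, d) = -17*Z (N(Z, d) = -18*Z + Z = -17*Z)
B = -11517 (B = (-1025 - 41*147) - 1*4465 = (-1025 - 6027) - 4465 = -7052 - 4465 = -11517)
B + N(91, 207) = -11517 - 17*91 = -11517 - 1547 = -13064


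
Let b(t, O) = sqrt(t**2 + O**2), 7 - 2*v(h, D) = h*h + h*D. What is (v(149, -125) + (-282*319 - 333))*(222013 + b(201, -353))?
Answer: -40883915963/2 - 184151*sqrt(165010)/2 ≈ -2.0479e+10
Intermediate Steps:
v(h, D) = 7/2 - h**2/2 - D*h/2 (v(h, D) = 7/2 - (h*h + h*D)/2 = 7/2 - (h**2 + D*h)/2 = 7/2 + (-h**2/2 - D*h/2) = 7/2 - h**2/2 - D*h/2)
b(t, O) = sqrt(O**2 + t**2)
(v(149, -125) + (-282*319 - 333))*(222013 + b(201, -353)) = ((7/2 - 1/2*149**2 - 1/2*(-125)*149) + (-282*319 - 333))*(222013 + sqrt((-353)**2 + 201**2)) = ((7/2 - 1/2*22201 + 18625/2) + (-89958 - 333))*(222013 + sqrt(124609 + 40401)) = ((7/2 - 22201/2 + 18625/2) - 90291)*(222013 + sqrt(165010)) = (-3569/2 - 90291)*(222013 + sqrt(165010)) = -184151*(222013 + sqrt(165010))/2 = -40883915963/2 - 184151*sqrt(165010)/2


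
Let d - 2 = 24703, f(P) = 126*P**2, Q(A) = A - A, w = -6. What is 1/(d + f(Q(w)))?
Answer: 1/24705 ≈ 4.0478e-5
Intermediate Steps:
Q(A) = 0
d = 24705 (d = 2 + 24703 = 24705)
1/(d + f(Q(w))) = 1/(24705 + 126*0**2) = 1/(24705 + 126*0) = 1/(24705 + 0) = 1/24705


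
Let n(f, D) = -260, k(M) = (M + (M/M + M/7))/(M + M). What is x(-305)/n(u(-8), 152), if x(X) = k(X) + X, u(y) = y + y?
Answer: 1299917/1110200 ≈ 1.1709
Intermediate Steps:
k(M) = (1 + 8*M/7)/(2*M) (k(M) = (M + (1 + M*(⅐)))/((2*M)) = (M + (1 + M/7))*(1/(2*M)) = (1 + 8*M/7)*(1/(2*M)) = (1 + 8*M/7)/(2*M))
u(y) = 2*y
x(X) = X + (7 + 8*X)/(14*X) (x(X) = (7 + 8*X)/(14*X) + X = X + (7 + 8*X)/(14*X))
x(-305)/n(u(-8), 152) = (4/7 - 305 + (½)/(-305))/(-260) = (4/7 - 305 + (½)*(-1/305))*(-1/260) = (4/7 - 305 - 1/610)*(-1/260) = -1299917/4270*(-1/260) = 1299917/1110200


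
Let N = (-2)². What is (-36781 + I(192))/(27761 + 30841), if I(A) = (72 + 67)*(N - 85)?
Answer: -24020/29301 ≈ -0.81977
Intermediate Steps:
N = 4
I(A) = -11259 (I(A) = (72 + 67)*(4 - 85) = 139*(-81) = -11259)
(-36781 + I(192))/(27761 + 30841) = (-36781 - 11259)/(27761 + 30841) = -48040/58602 = -48040*1/58602 = -24020/29301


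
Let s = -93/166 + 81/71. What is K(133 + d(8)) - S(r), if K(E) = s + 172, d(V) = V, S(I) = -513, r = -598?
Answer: 8080253/11786 ≈ 685.58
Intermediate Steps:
s = 6843/11786 (s = -93*1/166 + 81*(1/71) = -93/166 + 81/71 = 6843/11786 ≈ 0.58060)
K(E) = 2034035/11786 (K(E) = 6843/11786 + 172 = 2034035/11786)
K(133 + d(8)) - S(r) = 2034035/11786 - 1*(-513) = 2034035/11786 + 513 = 8080253/11786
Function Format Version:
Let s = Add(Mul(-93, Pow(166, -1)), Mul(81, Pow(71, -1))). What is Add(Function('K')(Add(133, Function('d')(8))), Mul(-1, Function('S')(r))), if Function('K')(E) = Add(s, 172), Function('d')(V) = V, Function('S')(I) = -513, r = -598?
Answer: Rational(8080253, 11786) ≈ 685.58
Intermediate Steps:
s = Rational(6843, 11786) (s = Add(Mul(-93, Rational(1, 166)), Mul(81, Rational(1, 71))) = Add(Rational(-93, 166), Rational(81, 71)) = Rational(6843, 11786) ≈ 0.58060)
Function('K')(E) = Rational(2034035, 11786) (Function('K')(E) = Add(Rational(6843, 11786), 172) = Rational(2034035, 11786))
Add(Function('K')(Add(133, Function('d')(8))), Mul(-1, Function('S')(r))) = Add(Rational(2034035, 11786), Mul(-1, -513)) = Add(Rational(2034035, 11786), 513) = Rational(8080253, 11786)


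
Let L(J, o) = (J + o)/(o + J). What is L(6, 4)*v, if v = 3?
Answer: 3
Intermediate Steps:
L(J, o) = 1 (L(J, o) = (J + o)/(J + o) = 1)
L(6, 4)*v = 1*3 = 3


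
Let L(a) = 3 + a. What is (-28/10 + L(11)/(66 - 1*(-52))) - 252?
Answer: -75131/295 ≈ -254.68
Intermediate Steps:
(-28/10 + L(11)/(66 - 1*(-52))) - 252 = (-28/10 + (3 + 11)/(66 - 1*(-52))) - 252 = (-28*⅒ + 14/(66 + 52)) - 252 = (-14/5 + 14/118) - 252 = (-14/5 + 14*(1/118)) - 252 = (-14/5 + 7/59) - 252 = -791/295 - 252 = -75131/295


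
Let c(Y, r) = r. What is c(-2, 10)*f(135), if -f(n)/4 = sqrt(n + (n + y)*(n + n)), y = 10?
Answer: -360*sqrt(485) ≈ -7928.2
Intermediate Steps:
f(n) = -4*sqrt(n + 2*n*(10 + n)) (f(n) = -4*sqrt(n + (n + 10)*(n + n)) = -4*sqrt(n + (10 + n)*(2*n)) = -4*sqrt(n + 2*n*(10 + n)))
c(-2, 10)*f(135) = 10*(-4*3*sqrt(15)*sqrt(21 + 2*135)) = 10*(-4*3*sqrt(15)*sqrt(21 + 270)) = 10*(-4*9*sqrt(485)) = 10*(-36*sqrt(485)) = -360*sqrt(485)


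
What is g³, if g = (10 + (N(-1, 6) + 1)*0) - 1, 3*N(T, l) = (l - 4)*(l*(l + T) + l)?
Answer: 729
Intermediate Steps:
N(T, l) = (-4 + l)*(l + l*(T + l))/3 (N(T, l) = ((l - 4)*(l*(l + T) + l))/3 = ((-4 + l)*(l*(T + l) + l))/3 = ((-4 + l)*(l + l*(T + l)))/3 = (-4 + l)*(l + l*(T + l))/3)
g = 9 (g = (10 + ((⅓)*6*(-4 + 6² - 4*(-1) - 3*6 - 1*6) + 1)*0) - 1 = (10 + ((⅓)*6*(-4 + 36 + 4 - 18 - 6) + 1)*0) - 1 = (10 + ((⅓)*6*12 + 1)*0) - 1 = (10 + (24 + 1)*0) - 1 = (10 + 25*0) - 1 = (10 + 0) - 1 = 10 - 1 = 9)
g³ = 9³ = 729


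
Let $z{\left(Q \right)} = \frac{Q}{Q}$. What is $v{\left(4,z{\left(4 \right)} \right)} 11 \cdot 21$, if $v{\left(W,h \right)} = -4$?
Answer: $-924$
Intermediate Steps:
$z{\left(Q \right)} = 1$
$v{\left(4,z{\left(4 \right)} \right)} 11 \cdot 21 = \left(-4\right) 11 \cdot 21 = \left(-44\right) 21 = -924$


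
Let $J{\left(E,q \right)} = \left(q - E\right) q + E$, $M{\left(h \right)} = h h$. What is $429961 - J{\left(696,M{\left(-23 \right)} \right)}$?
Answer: $517608$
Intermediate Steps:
$M{\left(h \right)} = h^{2}$
$J{\left(E,q \right)} = E + q \left(q - E\right)$ ($J{\left(E,q \right)} = q \left(q - E\right) + E = E + q \left(q - E\right)$)
$429961 - J{\left(696,M{\left(-23 \right)} \right)} = 429961 - \left(696 + \left(\left(-23\right)^{2}\right)^{2} - 696 \left(-23\right)^{2}\right) = 429961 - \left(696 + 529^{2} - 696 \cdot 529\right) = 429961 - \left(696 + 279841 - 368184\right) = 429961 - -87647 = 429961 + 87647 = 517608$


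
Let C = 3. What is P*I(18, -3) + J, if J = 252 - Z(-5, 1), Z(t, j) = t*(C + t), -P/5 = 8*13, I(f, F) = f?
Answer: -9118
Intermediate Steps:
P = -520 (P = -40*13 = -5*104 = -520)
Z(t, j) = t*(3 + t)
J = 242 (J = 252 - (-5)*(3 - 5) = 252 - (-5)*(-2) = 252 - 1*10 = 252 - 10 = 242)
P*I(18, -3) + J = -520*18 + 242 = -9360 + 242 = -9118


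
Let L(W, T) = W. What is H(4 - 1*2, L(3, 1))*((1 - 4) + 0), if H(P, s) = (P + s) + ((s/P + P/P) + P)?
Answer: -57/2 ≈ -28.500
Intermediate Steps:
H(P, s) = 1 + s + 2*P + s/P (H(P, s) = (P + s) + ((s/P + 1) + P) = (P + s) + ((1 + s/P) + P) = (P + s) + (1 + P + s/P) = 1 + s + 2*P + s/P)
H(4 - 1*2, L(3, 1))*((1 - 4) + 0) = (1 + 3 + 2*(4 - 1*2) + 3/(4 - 1*2))*((1 - 4) + 0) = (1 + 3 + 2*(4 - 2) + 3/(4 - 2))*(-3 + 0) = (1 + 3 + 2*2 + 3/2)*(-3) = (1 + 3 + 4 + 3*(½))*(-3) = (1 + 3 + 4 + 3/2)*(-3) = (19/2)*(-3) = -57/2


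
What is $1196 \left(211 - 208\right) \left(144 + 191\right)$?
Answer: $1201980$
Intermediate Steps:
$1196 \left(211 - 208\right) \left(144 + 191\right) = 1196 \cdot 3 \cdot 335 = 1196 \cdot 1005 = 1201980$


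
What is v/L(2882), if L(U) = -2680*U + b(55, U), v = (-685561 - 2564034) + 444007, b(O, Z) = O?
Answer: 2805588/7723705 ≈ 0.36324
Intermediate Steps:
v = -2805588 (v = -3249595 + 444007 = -2805588)
L(U) = 55 - 2680*U (L(U) = -2680*U + 55 = 55 - 2680*U)
v/L(2882) = -2805588/(55 - 2680*2882) = -2805588/(55 - 7723760) = -2805588/(-7723705) = -2805588*(-1/7723705) = 2805588/7723705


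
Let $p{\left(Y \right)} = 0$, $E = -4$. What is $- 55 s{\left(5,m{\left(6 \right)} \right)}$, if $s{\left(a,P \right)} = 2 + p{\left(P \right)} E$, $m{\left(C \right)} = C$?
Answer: $-110$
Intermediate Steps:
$s{\left(a,P \right)} = 2$ ($s{\left(a,P \right)} = 2 + 0 \left(-4\right) = 2 + 0 = 2$)
$- 55 s{\left(5,m{\left(6 \right)} \right)} = \left(-55\right) 2 = -110$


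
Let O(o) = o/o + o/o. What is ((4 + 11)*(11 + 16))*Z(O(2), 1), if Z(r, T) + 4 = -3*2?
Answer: -4050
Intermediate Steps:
O(o) = 2 (O(o) = 1 + 1 = 2)
Z(r, T) = -10 (Z(r, T) = -4 - 3*2 = -4 - 6 = -10)
((4 + 11)*(11 + 16))*Z(O(2), 1) = ((4 + 11)*(11 + 16))*(-10) = (15*27)*(-10) = 405*(-10) = -4050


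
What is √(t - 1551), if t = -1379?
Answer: I*√2930 ≈ 54.129*I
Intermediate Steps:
√(t - 1551) = √(-1379 - 1551) = √(-2930) = I*√2930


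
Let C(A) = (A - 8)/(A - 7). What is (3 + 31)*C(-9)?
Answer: 289/8 ≈ 36.125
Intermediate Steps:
C(A) = (-8 + A)/(-7 + A)
(3 + 31)*C(-9) = (3 + 31)*((-8 - 9)/(-7 - 9)) = 34*(-17/(-16)) = 34*(-1/16*(-17)) = 34*(17/16) = 289/8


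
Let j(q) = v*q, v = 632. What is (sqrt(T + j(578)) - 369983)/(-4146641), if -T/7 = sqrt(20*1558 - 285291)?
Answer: 369983/4146641 - sqrt(365296 - 7*I*sqrt(254131))/4146641 ≈ 0.089079 + 7.04e-7*I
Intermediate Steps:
j(q) = 632*q
T = -7*I*sqrt(254131) (T = -7*sqrt(20*1558 - 285291) = -7*sqrt(31160 - 285291) = -7*I*sqrt(254131) ≈ -3528.8*I)
(sqrt(T + j(578)) - 369983)/(-4146641) = (sqrt(-7*I*sqrt(254131) + 632*578) - 369983)/(-4146641) = (sqrt(-7*I*sqrt(254131) + 365296) - 369983)*(-1/4146641) = (sqrt(365296 - 7*I*sqrt(254131)) - 369983)*(-1/4146641) = (-369983 + sqrt(365296 - 7*I*sqrt(254131)))*(-1/4146641) = 369983/4146641 - sqrt(365296 - 7*I*sqrt(254131))/4146641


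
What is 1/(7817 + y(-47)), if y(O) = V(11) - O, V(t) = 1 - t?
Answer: 1/7854 ≈ 0.00012732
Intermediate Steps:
y(O) = -10 - O (y(O) = (1 - 1*11) - O = (1 - 11) - O = -10 - O)
1/(7817 + y(-47)) = 1/(7817 + (-10 - 1*(-47))) = 1/(7817 + (-10 + 47)) = 1/(7817 + 37) = 1/7854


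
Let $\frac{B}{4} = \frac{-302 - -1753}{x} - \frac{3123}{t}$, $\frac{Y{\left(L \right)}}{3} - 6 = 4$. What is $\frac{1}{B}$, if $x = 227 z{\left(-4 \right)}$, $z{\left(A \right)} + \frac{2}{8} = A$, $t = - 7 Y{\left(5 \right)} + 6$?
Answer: $\frac{3859}{213091} \approx 0.01811$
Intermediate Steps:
$Y{\left(L \right)} = 30$ ($Y{\left(L \right)} = 18 + 3 \cdot 4 = 18 + 12 = 30$)
$t = -204$ ($t = \left(-7\right) 30 + 6 = -210 + 6 = -204$)
$z{\left(A \right)} = - \frac{1}{4} + A$
$x = - \frac{3859}{4}$ ($x = 227 \left(- \frac{1}{4} - 4\right) = 227 \left(- \frac{17}{4}\right) = - \frac{3859}{4} \approx -964.75$)
$B = \frac{213091}{3859}$ ($B = 4 \left(\frac{-302 - -1753}{- \frac{3859}{4}} - \frac{3123}{-204}\right) = 4 \left(\left(-302 + 1753\right) \left(- \frac{4}{3859}\right) - - \frac{1041}{68}\right) = 4 \left(1451 \left(- \frac{4}{3859}\right) + \frac{1041}{68}\right) = 4 \left(- \frac{5804}{3859} + \frac{1041}{68}\right) = 4 \cdot \frac{213091}{15436} = \frac{213091}{3859} \approx 55.219$)
$\frac{1}{B} = \frac{1}{\frac{213091}{3859}} = \frac{3859}{213091}$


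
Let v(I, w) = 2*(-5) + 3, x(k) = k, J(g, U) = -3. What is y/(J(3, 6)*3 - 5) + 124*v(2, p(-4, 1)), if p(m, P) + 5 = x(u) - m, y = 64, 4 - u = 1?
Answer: -6108/7 ≈ -872.57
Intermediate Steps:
u = 3 (u = 4 - 1*1 = 4 - 1 = 3)
p(m, P) = -2 - m (p(m, P) = -5 + (3 - m) = -2 - m)
v(I, w) = -7 (v(I, w) = -10 + 3 = -7)
y/(J(3, 6)*3 - 5) + 124*v(2, p(-4, 1)) = 64/(-3*3 - 5) + 124*(-7) = 64/(-9 - 5) - 868 = 64/(-14) - 868 = 64*(-1/14) - 868 = -32/7 - 868 = -6108/7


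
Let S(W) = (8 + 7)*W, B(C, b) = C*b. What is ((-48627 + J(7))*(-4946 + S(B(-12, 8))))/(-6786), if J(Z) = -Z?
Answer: -155288362/3393 ≈ -45767.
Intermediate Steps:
S(W) = 15*W
((-48627 + J(7))*(-4946 + S(B(-12, 8))))/(-6786) = ((-48627 - 1*7)*(-4946 + 15*(-12*8)))/(-6786) = ((-48627 - 7)*(-4946 + 15*(-96)))*(-1/6786) = -48634*(-4946 - 1440)*(-1/6786) = -48634*(-6386)*(-1/6786) = 310576724*(-1/6786) = -155288362/3393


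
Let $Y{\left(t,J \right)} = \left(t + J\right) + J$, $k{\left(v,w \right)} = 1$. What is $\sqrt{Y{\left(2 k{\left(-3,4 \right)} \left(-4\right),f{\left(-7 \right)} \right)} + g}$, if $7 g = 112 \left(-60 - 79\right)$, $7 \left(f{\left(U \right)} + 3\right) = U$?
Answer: $8 i \sqrt{35} \approx 47.329 i$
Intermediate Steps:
$f{\left(U \right)} = -3 + \frac{U}{7}$
$Y{\left(t,J \right)} = t + 2 J$ ($Y{\left(t,J \right)} = \left(J + t\right) + J = t + 2 J$)
$g = -2224$ ($g = \frac{112 \left(-60 - 79\right)}{7} = \frac{112 \left(-139\right)}{7} = \frac{1}{7} \left(-15568\right) = -2224$)
$\sqrt{Y{\left(2 k{\left(-3,4 \right)} \left(-4\right),f{\left(-7 \right)} \right)} + g} = \sqrt{\left(2 \cdot 1 \left(-4\right) + 2 \left(-3 + \frac{1}{7} \left(-7\right)\right)\right) - 2224} = \sqrt{\left(2 \left(-4\right) + 2 \left(-3 - 1\right)\right) - 2224} = \sqrt{\left(-8 + 2 \left(-4\right)\right) - 2224} = \sqrt{\left(-8 - 8\right) - 2224} = \sqrt{-16 - 2224} = \sqrt{-2240} = 8 i \sqrt{35}$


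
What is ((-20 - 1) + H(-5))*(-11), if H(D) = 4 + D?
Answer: 242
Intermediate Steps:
((-20 - 1) + H(-5))*(-11) = ((-20 - 1) + (4 - 5))*(-11) = (-21 - 1)*(-11) = -22*(-11) = 242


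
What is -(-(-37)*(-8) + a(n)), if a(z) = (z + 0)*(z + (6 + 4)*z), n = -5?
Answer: 21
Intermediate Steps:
a(z) = 11*z² (a(z) = z*(z + 10*z) = z*(11*z) = 11*z²)
-(-(-37)*(-8) + a(n)) = -(-(-37)*(-8) + 11*(-5)²) = -(-37*8 + 11*25) = -(-296 + 275) = -1*(-21) = 21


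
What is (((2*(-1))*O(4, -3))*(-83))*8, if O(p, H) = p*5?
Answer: 26560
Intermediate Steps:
O(p, H) = 5*p
(((2*(-1))*O(4, -3))*(-83))*8 = (((2*(-1))*(5*4))*(-83))*8 = (-2*20*(-83))*8 = -40*(-83)*8 = 3320*8 = 26560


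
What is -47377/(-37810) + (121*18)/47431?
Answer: 2329488667/1793366110 ≈ 1.2989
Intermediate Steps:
-47377/(-37810) + (121*18)/47431 = -47377*(-1/37810) + 2178*(1/47431) = 47377/37810 + 2178/47431 = 2329488667/1793366110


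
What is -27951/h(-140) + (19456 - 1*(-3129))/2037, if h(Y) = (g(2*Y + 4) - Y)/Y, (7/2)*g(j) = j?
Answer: 13951782410/217959 ≈ 64011.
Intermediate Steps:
g(j) = 2*j/7
h(Y) = (8/7 - 3*Y/7)/Y (h(Y) = (2*(2*Y + 4)/7 - Y)/Y = (2*(4 + 2*Y)/7 - Y)/Y = ((8/7 + 4*Y/7) - Y)/Y = (8/7 - 3*Y/7)/Y)
-27951/h(-140) + (19456 - 1*(-3129))/2037 = -27951*(-980/(8 - 3*(-140))) + (19456 - 1*(-3129))/2037 = -27951*(-980/(8 + 420)) + (19456 + 3129)*(1/2037) = -27951/((⅐)*(-1/140)*428) + 22585*(1/2037) = -27951/(-107/245) + 22585/2037 = -27951*(-245/107) + 22585/2037 = 6847995/107 + 22585/2037 = 13951782410/217959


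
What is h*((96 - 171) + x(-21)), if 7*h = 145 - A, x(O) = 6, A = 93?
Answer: -3588/7 ≈ -512.57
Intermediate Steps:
h = 52/7 (h = (145 - 1*93)/7 = (145 - 93)/7 = (⅐)*52 = 52/7 ≈ 7.4286)
h*((96 - 171) + x(-21)) = 52*((96 - 171) + 6)/7 = 52*(-75 + 6)/7 = (52/7)*(-69) = -3588/7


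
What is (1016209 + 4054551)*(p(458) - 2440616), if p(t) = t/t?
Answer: -12375772917400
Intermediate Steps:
p(t) = 1
(1016209 + 4054551)*(p(458) - 2440616) = (1016209 + 4054551)*(1 - 2440616) = 5070760*(-2440615) = -12375772917400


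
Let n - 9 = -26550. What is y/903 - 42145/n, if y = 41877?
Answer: 383171464/7988841 ≈ 47.963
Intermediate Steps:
n = -26541 (n = 9 - 26550 = -26541)
y/903 - 42145/n = 41877/903 - 42145/(-26541) = 41877*(1/903) - 42145*(-1/26541) = 13959/301 + 42145/26541 = 383171464/7988841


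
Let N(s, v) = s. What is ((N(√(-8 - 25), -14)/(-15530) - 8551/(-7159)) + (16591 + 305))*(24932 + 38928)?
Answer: 7724953577900/7159 - 6386*I*√33/1553 ≈ 1.0791e+9 - 23.622*I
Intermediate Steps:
((N(√(-8 - 25), -14)/(-15530) - 8551/(-7159)) + (16591 + 305))*(24932 + 38928) = ((√(-8 - 25)/(-15530) - 8551/(-7159)) + (16591 + 305))*(24932 + 38928) = ((√(-33)*(-1/15530) - 8551*(-1/7159)) + 16896)*63860 = (((I*√33)*(-1/15530) + 8551/7159) + 16896)*63860 = ((-I*√33/15530 + 8551/7159) + 16896)*63860 = ((8551/7159 - I*√33/15530) + 16896)*63860 = (120967015/7159 - I*√33/15530)*63860 = 7724953577900/7159 - 6386*I*√33/1553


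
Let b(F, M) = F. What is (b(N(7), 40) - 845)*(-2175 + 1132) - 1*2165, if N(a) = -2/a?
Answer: 879468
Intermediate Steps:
(b(N(7), 40) - 845)*(-2175 + 1132) - 1*2165 = (-2/7 - 845)*(-2175 + 1132) - 1*2165 = (-2*⅐ - 845)*(-1043) - 2165 = (-2/7 - 845)*(-1043) - 2165 = -5917/7*(-1043) - 2165 = 881633 - 2165 = 879468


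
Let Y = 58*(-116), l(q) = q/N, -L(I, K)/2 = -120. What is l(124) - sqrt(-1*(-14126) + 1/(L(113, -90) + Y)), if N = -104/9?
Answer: -279/26 - sqrt(148655467914)/3244 ≈ -129.58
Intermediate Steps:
L(I, K) = 240 (L(I, K) = -2*(-120) = 240)
N = -104/9 ≈ -11.556
l(q) = -9*q/104 (l(q) = q/(-104/9) = q*(-9/104) = -9*q/104)
Y = -6728
l(124) - sqrt(-1*(-14126) + 1/(L(113, -90) + Y)) = -9/104*124 - sqrt(-1*(-14126) + 1/(240 - 6728)) = -279/26 - sqrt(14126 + 1/(-6488)) = -279/26 - sqrt(14126 - 1/6488) = -279/26 - sqrt(91649487/6488) = -279/26 - sqrt(148655467914)/3244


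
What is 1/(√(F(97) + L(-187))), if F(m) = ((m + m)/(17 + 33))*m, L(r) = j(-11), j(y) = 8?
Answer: 5*√9609/9609 ≈ 0.051007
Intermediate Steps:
L(r) = 8
F(m) = m²/25 (F(m) = ((2*m)/50)*m = ((2*m)*(1/50))*m = (m/25)*m = m²/25)
1/(√(F(97) + L(-187))) = 1/(√((1/25)*97² + 8)) = 1/(√((1/25)*9409 + 8)) = 1/(√(9409/25 + 8)) = 1/(√(9609/25)) = 1/(√9609/5) = 5*√9609/9609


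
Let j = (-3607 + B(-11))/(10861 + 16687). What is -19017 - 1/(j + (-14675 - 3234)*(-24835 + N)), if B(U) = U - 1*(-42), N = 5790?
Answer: -44670869175931184/2348996643841 ≈ -19017.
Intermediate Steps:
B(U) = 42 + U (B(U) = U + 42 = 42 + U)
j = -894/6887 (j = (-3607 + (42 - 11))/(10861 + 16687) = (-3607 + 31)/27548 = -3576*1/27548 = -894/6887 ≈ -0.12981)
-19017 - 1/(j + (-14675 - 3234)*(-24835 + N)) = -19017 - 1/(-894/6887 + (-14675 - 3234)*(-24835 + 5790)) = -19017 - 1/(-894/6887 - 17909*(-19045)) = -19017 - 1/(-894/6887 + 341076905) = -19017 - 1/2348996643841/6887 = -19017 - 1*6887/2348996643841 = -19017 - 6887/2348996643841 = -44670869175931184/2348996643841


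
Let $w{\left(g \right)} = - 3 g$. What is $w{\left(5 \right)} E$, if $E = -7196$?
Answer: $107940$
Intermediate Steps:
$w{\left(5 \right)} E = \left(-3\right) 5 \left(-7196\right) = \left(-15\right) \left(-7196\right) = 107940$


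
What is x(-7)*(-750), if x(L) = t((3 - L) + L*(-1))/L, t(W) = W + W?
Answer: 25500/7 ≈ 3642.9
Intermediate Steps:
t(W) = 2*W
x(L) = (6 - 4*L)/L (x(L) = (2*((3 - L) + L*(-1)))/L = (2*((3 - L) - L))/L = (2*(3 - 2*L))/L = (6 - 4*L)/L)
x(-7)*(-750) = (-4 + 6/(-7))*(-750) = (-4 + 6*(-⅐))*(-750) = (-4 - 6/7)*(-750) = -34/7*(-750) = 25500/7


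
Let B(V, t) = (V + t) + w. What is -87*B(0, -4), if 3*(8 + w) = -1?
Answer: 1073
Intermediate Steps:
w = -25/3 (w = -8 + (1/3)*(-1) = -8 - 1/3 = -25/3 ≈ -8.3333)
B(V, t) = -25/3 + V + t (B(V, t) = (V + t) - 25/3 = -25/3 + V + t)
-87*B(0, -4) = -87*(-25/3 + 0 - 4) = -87*(-37/3) = 1073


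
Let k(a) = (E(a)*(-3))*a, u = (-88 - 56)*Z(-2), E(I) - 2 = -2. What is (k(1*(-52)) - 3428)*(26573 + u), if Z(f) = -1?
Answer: -91585876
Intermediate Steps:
E(I) = 0 (E(I) = 2 - 2 = 0)
u = 144 (u = (-88 - 56)*(-1) = -144*(-1) = 144)
k(a) = 0 (k(a) = (0*(-3))*a = 0*a = 0)
(k(1*(-52)) - 3428)*(26573 + u) = (0 - 3428)*(26573 + 144) = -3428*26717 = -91585876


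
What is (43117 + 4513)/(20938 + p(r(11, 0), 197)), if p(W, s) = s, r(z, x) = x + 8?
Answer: 9526/4227 ≈ 2.2536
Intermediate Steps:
r(z, x) = 8 + x
(43117 + 4513)/(20938 + p(r(11, 0), 197)) = (43117 + 4513)/(20938 + 197) = 47630/21135 = 47630*(1/21135) = 9526/4227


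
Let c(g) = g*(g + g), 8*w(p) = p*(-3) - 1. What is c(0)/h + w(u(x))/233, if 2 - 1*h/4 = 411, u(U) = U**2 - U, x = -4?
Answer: -61/1864 ≈ -0.032725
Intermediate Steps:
w(p) = -1/8 - 3*p/8 (w(p) = (p*(-3) - 1)/8 = (-3*p - 1)/8 = (-1 - 3*p)/8 = -1/8 - 3*p/8)
h = -1636 (h = 8 - 4*411 = 8 - 1644 = -1636)
c(g) = 2*g**2 (c(g) = g*(2*g) = 2*g**2)
c(0)/h + w(u(x))/233 = (2*0**2)/(-1636) + (-1/8 - (-3)*(-1 - 4)/2)/233 = (2*0)*(-1/1636) + (-1/8 - (-3)*(-5)/2)*(1/233) = 0*(-1/1636) + (-1/8 - 3/8*20)*(1/233) = 0 + (-1/8 - 15/2)*(1/233) = 0 - 61/8*1/233 = 0 - 61/1864 = -61/1864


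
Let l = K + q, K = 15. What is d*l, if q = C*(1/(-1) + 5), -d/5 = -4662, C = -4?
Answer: -23310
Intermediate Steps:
d = 23310 (d = -5*(-4662) = 23310)
q = -16 (q = -4*(1/(-1) + 5) = -4*(-1 + 5) = -4*4 = -16)
l = -1 (l = 15 - 16 = -1)
d*l = 23310*(-1) = -23310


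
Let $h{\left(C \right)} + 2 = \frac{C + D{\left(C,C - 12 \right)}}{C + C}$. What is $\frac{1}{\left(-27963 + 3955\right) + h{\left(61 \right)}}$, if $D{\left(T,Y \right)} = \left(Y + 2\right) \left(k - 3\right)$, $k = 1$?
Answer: $- \frac{122}{2929261} \approx -4.1649 \cdot 10^{-5}$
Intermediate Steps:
$D{\left(T,Y \right)} = -4 - 2 Y$ ($D{\left(T,Y \right)} = \left(Y + 2\right) \left(1 - 3\right) = \left(2 + Y\right) \left(-2\right) = -4 - 2 Y$)
$h{\left(C \right)} = -2 + \frac{20 - C}{2 C}$ ($h{\left(C \right)} = -2 + \frac{C - \left(4 + 2 \left(C - 12\right)\right)}{C + C} = -2 + \frac{C - \left(4 + 2 \left(-12 + C\right)\right)}{2 C} = -2 + \left(C - \left(-20 + 2 C\right)\right) \frac{1}{2 C} = -2 + \left(20 - C\right) \frac{1}{2 C} = -2 + \frac{20 - C}{2 C}$)
$\frac{1}{\left(-27963 + 3955\right) + h{\left(61 \right)}} = \frac{1}{\left(-27963 + 3955\right) - \left(\frac{5}{2} - \frac{10}{61}\right)} = \frac{1}{-24008 + \left(- \frac{5}{2} + 10 \cdot \frac{1}{61}\right)} = \frac{1}{-24008 + \left(- \frac{5}{2} + \frac{10}{61}\right)} = \frac{1}{-24008 - \frac{285}{122}} = \frac{1}{- \frac{2929261}{122}} = - \frac{122}{2929261}$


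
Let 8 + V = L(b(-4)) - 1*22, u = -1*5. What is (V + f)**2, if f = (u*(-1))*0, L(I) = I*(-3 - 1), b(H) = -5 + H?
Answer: 36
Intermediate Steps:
u = -5
L(I) = -4*I (L(I) = I*(-4) = -4*I)
f = 0 (f = -5*(-1)*0 = 5*0 = 0)
V = 6 (V = -8 + (-4*(-5 - 4) - 1*22) = -8 + (-4*(-9) - 22) = -8 + (36 - 22) = -8 + 14 = 6)
(V + f)**2 = (6 + 0)**2 = 6**2 = 36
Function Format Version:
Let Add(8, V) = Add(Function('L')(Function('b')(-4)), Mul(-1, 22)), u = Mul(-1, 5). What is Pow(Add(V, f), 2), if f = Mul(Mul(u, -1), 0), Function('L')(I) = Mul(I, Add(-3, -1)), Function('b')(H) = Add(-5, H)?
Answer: 36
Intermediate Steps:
u = -5
Function('L')(I) = Mul(-4, I) (Function('L')(I) = Mul(I, -4) = Mul(-4, I))
f = 0 (f = Mul(Mul(-5, -1), 0) = Mul(5, 0) = 0)
V = 6 (V = Add(-8, Add(Mul(-4, Add(-5, -4)), Mul(-1, 22))) = Add(-8, Add(Mul(-4, -9), -22)) = Add(-8, Add(36, -22)) = Add(-8, 14) = 6)
Pow(Add(V, f), 2) = Pow(Add(6, 0), 2) = Pow(6, 2) = 36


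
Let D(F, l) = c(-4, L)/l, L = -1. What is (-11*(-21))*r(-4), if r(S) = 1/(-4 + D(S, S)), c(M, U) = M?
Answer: -77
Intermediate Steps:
D(F, l) = -4/l
r(S) = 1/(-4 - 4/S)
(-11*(-21))*r(-4) = (-11*(-21))*(-1*(-4)/(4 + 4*(-4))) = 231*(-1*(-4)/(4 - 16)) = 231*(-1*(-4)/(-12)) = 231*(-1*(-4)*(-1/12)) = 231*(-⅓) = -77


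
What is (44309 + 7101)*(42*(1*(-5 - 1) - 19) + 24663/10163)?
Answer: -547335896670/10163 ≈ -5.3856e+7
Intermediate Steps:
(44309 + 7101)*(42*(1*(-5 - 1) - 19) + 24663/10163) = 51410*(42*(1*(-6) - 19) + 24663*(1/10163)) = 51410*(42*(-6 - 19) + 24663/10163) = 51410*(42*(-25) + 24663/10163) = 51410*(-1050 + 24663/10163) = 51410*(-10646487/10163) = -547335896670/10163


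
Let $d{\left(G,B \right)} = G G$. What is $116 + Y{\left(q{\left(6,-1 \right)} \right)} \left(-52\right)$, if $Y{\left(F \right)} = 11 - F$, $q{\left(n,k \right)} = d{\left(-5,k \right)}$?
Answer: $844$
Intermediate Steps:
$d{\left(G,B \right)} = G^{2}$
$q{\left(n,k \right)} = 25$ ($q{\left(n,k \right)} = \left(-5\right)^{2} = 25$)
$116 + Y{\left(q{\left(6,-1 \right)} \right)} \left(-52\right) = 116 + \left(11 - 25\right) \left(-52\right) = 116 - -728 = 116 + 728 = 844$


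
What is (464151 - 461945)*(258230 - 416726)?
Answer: -349642176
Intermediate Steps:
(464151 - 461945)*(258230 - 416726) = 2206*(-158496) = -349642176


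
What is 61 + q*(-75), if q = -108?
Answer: 8161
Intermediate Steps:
61 + q*(-75) = 61 - 108*(-75) = 61 + 8100 = 8161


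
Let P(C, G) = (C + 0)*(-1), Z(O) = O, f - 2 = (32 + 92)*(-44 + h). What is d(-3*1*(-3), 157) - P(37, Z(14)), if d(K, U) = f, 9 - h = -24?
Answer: -1325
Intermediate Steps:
h = 33 (h = 9 - 1*(-24) = 9 + 24 = 33)
f = -1362 (f = 2 + (32 + 92)*(-44 + 33) = 2 + 124*(-11) = 2 - 1364 = -1362)
d(K, U) = -1362
P(C, G) = -C (P(C, G) = C*(-1) = -C)
d(-3*1*(-3), 157) - P(37, Z(14)) = -1362 - (-1)*37 = -1362 - 1*(-37) = -1362 + 37 = -1325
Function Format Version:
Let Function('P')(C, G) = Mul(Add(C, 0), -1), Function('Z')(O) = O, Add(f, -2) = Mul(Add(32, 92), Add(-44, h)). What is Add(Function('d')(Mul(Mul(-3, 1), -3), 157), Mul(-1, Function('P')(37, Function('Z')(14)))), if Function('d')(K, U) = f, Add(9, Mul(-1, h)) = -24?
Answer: -1325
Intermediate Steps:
h = 33 (h = Add(9, Mul(-1, -24)) = Add(9, 24) = 33)
f = -1362 (f = Add(2, Mul(Add(32, 92), Add(-44, 33))) = Add(2, Mul(124, -11)) = Add(2, -1364) = -1362)
Function('d')(K, U) = -1362
Function('P')(C, G) = Mul(-1, C) (Function('P')(C, G) = Mul(C, -1) = Mul(-1, C))
Add(Function('d')(Mul(Mul(-3, 1), -3), 157), Mul(-1, Function('P')(37, Function('Z')(14)))) = Add(-1362, Mul(-1, Mul(-1, 37))) = Add(-1362, Mul(-1, -37)) = Add(-1362, 37) = -1325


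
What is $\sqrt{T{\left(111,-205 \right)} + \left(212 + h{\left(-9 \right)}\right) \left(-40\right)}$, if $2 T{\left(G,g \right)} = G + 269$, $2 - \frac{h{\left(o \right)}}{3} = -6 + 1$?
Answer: $i \sqrt{9130} \approx 95.551 i$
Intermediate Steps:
$h{\left(o \right)} = 21$ ($h{\left(o \right)} = 6 - 3 \left(-6 + 1\right) = 6 - -15 = 6 + 15 = 21$)
$T{\left(G,g \right)} = \frac{269}{2} + \frac{G}{2}$ ($T{\left(G,g \right)} = \frac{G + 269}{2} = \frac{269 + G}{2} = \frac{269}{2} + \frac{G}{2}$)
$\sqrt{T{\left(111,-205 \right)} + \left(212 + h{\left(-9 \right)}\right) \left(-40\right)} = \sqrt{\left(\frac{269}{2} + \frac{1}{2} \cdot 111\right) + \left(212 + 21\right) \left(-40\right)} = \sqrt{\left(\frac{269}{2} + \frac{111}{2}\right) + 233 \left(-40\right)} = \sqrt{190 - 9320} = \sqrt{-9130} = i \sqrt{9130}$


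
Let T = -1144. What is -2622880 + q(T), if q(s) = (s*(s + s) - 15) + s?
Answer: -6567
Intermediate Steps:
q(s) = -15 + s + 2*s² (q(s) = (s*(2*s) - 15) + s = (2*s² - 15) + s = (-15 + 2*s²) + s = -15 + s + 2*s²)
-2622880 + q(T) = -2622880 + (-15 - 1144 + 2*(-1144)²) = -2622880 + (-15 - 1144 + 2*1308736) = -2622880 + (-15 - 1144 + 2617472) = -2622880 + 2616313 = -6567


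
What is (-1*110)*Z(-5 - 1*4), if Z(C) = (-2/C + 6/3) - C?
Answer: -11110/9 ≈ -1234.4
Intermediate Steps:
Z(C) = 2 - C - 2/C (Z(C) = (-2/C + 6*(⅓)) - C = (-2/C + 2) - C = (2 - 2/C) - C = 2 - C - 2/C)
(-1*110)*Z(-5 - 1*4) = (-1*110)*(2 - (-5 - 1*4) - 2/(-5 - 1*4)) = -110*(2 - (-5 - 4) - 2/(-5 - 4)) = -110*(2 - 1*(-9) - 2/(-9)) = -110*(2 + 9 - 2*(-⅑)) = -110*(2 + 9 + 2/9) = -110*101/9 = -11110/9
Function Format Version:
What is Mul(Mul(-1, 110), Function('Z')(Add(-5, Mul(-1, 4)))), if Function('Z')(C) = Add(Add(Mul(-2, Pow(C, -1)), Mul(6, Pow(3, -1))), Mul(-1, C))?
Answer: Rational(-11110, 9) ≈ -1234.4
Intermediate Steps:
Function('Z')(C) = Add(2, Mul(-1, C), Mul(-2, Pow(C, -1))) (Function('Z')(C) = Add(Add(Mul(-2, Pow(C, -1)), Mul(6, Rational(1, 3))), Mul(-1, C)) = Add(Add(Mul(-2, Pow(C, -1)), 2), Mul(-1, C)) = Add(Add(2, Mul(-2, Pow(C, -1))), Mul(-1, C)) = Add(2, Mul(-1, C), Mul(-2, Pow(C, -1))))
Mul(Mul(-1, 110), Function('Z')(Add(-5, Mul(-1, 4)))) = Mul(Mul(-1, 110), Add(2, Mul(-1, Add(-5, Mul(-1, 4))), Mul(-2, Pow(Add(-5, Mul(-1, 4)), -1)))) = Mul(-110, Add(2, Mul(-1, Add(-5, -4)), Mul(-2, Pow(Add(-5, -4), -1)))) = Mul(-110, Add(2, Mul(-1, -9), Mul(-2, Pow(-9, -1)))) = Mul(-110, Add(2, 9, Mul(-2, Rational(-1, 9)))) = Mul(-110, Add(2, 9, Rational(2, 9))) = Mul(-110, Rational(101, 9)) = Rational(-11110, 9)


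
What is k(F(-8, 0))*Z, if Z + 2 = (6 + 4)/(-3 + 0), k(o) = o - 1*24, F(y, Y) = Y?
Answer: 128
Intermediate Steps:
k(o) = -24 + o (k(o) = o - 24 = -24 + o)
Z = -16/3 (Z = -2 + (6 + 4)/(-3 + 0) = -2 + 10/(-3) = -2 + 10*(-⅓) = -2 - 10/3 = -16/3 ≈ -5.3333)
k(F(-8, 0))*Z = (-24 + 0)*(-16/3) = -24*(-16/3) = 128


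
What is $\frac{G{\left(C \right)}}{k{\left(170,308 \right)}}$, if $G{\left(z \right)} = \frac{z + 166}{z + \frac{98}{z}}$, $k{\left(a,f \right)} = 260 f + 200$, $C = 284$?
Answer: $\frac{355}{18008142} \approx 1.9713 \cdot 10^{-5}$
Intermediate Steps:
$k{\left(a,f \right)} = 200 + 260 f$
$G{\left(z \right)} = \frac{166 + z}{z + \frac{98}{z}}$
$\frac{G{\left(C \right)}}{k{\left(170,308 \right)}} = \frac{284 \frac{1}{98 + 284^{2}} \left(166 + 284\right)}{200 + 260 \cdot 308} = \frac{284 \frac{1}{98 + 80656} \cdot 450}{200 + 80080} = \frac{284 \cdot \frac{1}{80754} \cdot 450}{80280} = 284 \cdot \frac{1}{80754} \cdot 450 \cdot \frac{1}{80280} = \frac{21300}{13459} \cdot \frac{1}{80280} = \frac{355}{18008142}$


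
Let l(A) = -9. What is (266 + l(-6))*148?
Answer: 38036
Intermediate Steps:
(266 + l(-6))*148 = (266 - 9)*148 = 257*148 = 38036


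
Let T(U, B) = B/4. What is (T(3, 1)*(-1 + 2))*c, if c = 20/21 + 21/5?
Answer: 541/420 ≈ 1.2881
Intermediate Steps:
T(U, B) = B/4 (T(U, B) = B*(¼) = B/4)
c = 541/105 (c = 20*(1/21) + 21*(⅕) = 20/21 + 21/5 = 541/105 ≈ 5.1524)
(T(3, 1)*(-1 + 2))*c = (((¼)*1)*(-1 + 2))*(541/105) = ((¼)*1)*(541/105) = (¼)*(541/105) = 541/420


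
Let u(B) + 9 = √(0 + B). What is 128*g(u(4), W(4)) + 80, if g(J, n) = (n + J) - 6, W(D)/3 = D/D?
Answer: -1200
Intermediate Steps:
W(D) = 3 (W(D) = 3*(D/D) = 3*1 = 3)
u(B) = -9 + √B (u(B) = -9 + √(0 + B) = -9 + √B)
g(J, n) = -6 + J + n (g(J, n) = (J + n) - 6 = -6 + J + n)
128*g(u(4), W(4)) + 80 = 128*(-6 + (-9 + √4) + 3) + 80 = 128*(-6 + (-9 + 2) + 3) + 80 = 128*(-6 - 7 + 3) + 80 = 128*(-10) + 80 = -1280 + 80 = -1200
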